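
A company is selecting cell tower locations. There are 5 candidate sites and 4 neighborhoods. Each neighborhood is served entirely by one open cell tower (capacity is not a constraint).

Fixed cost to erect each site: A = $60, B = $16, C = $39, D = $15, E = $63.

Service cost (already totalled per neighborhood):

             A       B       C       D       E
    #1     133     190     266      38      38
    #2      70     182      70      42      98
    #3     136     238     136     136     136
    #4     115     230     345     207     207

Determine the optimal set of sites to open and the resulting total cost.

For any fixed open set, each neighborhood goes to its cheapest open site; total = fixed + service.
{A, D}: #1→D 38, #2→D 42, #3→A 136, #4→A 115. Service 331; fixed 75; total 406.
{A, B, D}: service 331 + fixed 91 = 422
{D}: #1→D 38, #2→D 42, #3→D 136, #4→D 207. Service 423; fixed 15; total 438.
{A, B, C, D, E}: service 331 + fixed 193 = 524
No other subset beats 406.

Open A and D; minimum total cost 406.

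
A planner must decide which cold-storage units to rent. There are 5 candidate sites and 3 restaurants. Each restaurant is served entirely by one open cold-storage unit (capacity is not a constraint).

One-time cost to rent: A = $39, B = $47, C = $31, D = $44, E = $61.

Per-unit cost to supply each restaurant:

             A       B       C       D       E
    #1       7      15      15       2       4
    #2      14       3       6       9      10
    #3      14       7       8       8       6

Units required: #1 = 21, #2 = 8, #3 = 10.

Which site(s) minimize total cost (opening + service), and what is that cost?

For any fixed open set, each restaurant goes to its cheapest open site; total = fixed + service.
{B, D}: #1→D 2·21=42, #2→B 3·8=24, #3→B 7·10=70. Service 136; fixed 91; total 227.
{D}: service 194 + fixed 44 = 238
{C, D}: #1→D 2·21=42, #2→C 6·8=48, #3→C 8·10=80. Service 170; fixed 75; total 245.
{A, B, C, D, E}: service 126 + fixed 222 = 348
No other subset beats 227.

Open B and D; minimum total cost 227.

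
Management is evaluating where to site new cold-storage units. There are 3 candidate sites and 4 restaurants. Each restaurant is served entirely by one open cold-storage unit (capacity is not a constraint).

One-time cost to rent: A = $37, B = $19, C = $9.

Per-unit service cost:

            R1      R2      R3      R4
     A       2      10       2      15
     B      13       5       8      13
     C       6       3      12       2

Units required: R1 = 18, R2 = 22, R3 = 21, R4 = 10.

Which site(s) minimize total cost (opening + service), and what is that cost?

For any fixed open set, each restaurant goes to its cheapest open site; total = fixed + service.
{A, C}: R1→A 2·18=36, R2→C 3·22=66, R3→A 2·21=42, R4→C 2·10=20. Service 164; fixed 46; total 210.
{A, B, C}: service 164 + fixed 65 = 229
{A, B}: R1→A 2·18=36, R2→B 5·22=110, R3→A 2·21=42, R4→B 13·10=130. Service 318; fixed 56; total 374.
{C}: service 446 + fixed 9 = 455
No other subset beats 210.

Open A and C; minimum total cost 210.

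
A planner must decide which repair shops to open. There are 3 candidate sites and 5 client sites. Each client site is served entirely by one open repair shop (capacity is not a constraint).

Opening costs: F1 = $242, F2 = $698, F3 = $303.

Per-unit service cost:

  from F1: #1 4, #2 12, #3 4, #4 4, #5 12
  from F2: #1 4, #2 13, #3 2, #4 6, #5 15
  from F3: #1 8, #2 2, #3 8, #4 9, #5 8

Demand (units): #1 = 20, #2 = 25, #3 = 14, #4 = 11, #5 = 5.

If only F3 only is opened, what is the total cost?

Each client site is assigned to its cheapest site among the open ones.
{F3}: #1→F3 8·20=160, #2→F3 2·25=50, #3→F3 8·14=112, #4→F3 9·11=99, #5→F3 8·5=40. Service 461; fixed 303; total 764.

Total cost: 764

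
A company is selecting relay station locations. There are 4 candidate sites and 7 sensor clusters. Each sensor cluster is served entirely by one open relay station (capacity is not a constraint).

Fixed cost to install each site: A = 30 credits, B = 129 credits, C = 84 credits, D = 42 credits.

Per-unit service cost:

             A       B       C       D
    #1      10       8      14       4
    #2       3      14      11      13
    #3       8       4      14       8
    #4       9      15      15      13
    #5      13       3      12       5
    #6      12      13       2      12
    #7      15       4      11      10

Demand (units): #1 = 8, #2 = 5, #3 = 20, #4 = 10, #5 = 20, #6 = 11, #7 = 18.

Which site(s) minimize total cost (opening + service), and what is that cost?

Open A, B and C; minimum total cost 646.

For any fixed open set, each sensor cluster goes to its cheapest open site; total = fixed + service.
{A, B, C}: #1→B 8·8=64, #2→A 3·5=15, #3→B 4·20=80, #4→A 9·10=90, #5→B 3·20=60, #6→C 2·11=22, #7→B 4·18=72. Service 403; fixed 243; total 646.
{A, B, C, D}: service 371 + fixed 285 = 656
{A, B}: service 513 + fixed 159 = 672
{A}: service 1007 + fixed 30 = 1037
(All 15 nonempty subsets were checked; A, B and C is lowest.)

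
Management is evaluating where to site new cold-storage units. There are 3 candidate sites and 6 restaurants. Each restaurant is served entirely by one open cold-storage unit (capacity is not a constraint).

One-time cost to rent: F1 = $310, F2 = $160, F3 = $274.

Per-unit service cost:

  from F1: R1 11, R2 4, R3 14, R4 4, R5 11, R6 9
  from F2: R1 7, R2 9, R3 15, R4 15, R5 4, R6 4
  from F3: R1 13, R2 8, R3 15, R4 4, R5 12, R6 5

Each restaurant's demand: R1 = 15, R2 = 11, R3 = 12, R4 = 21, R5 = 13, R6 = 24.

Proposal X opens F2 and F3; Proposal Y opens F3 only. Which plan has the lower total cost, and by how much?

Proposal X: {F2, F3}: R1→F2 7·15=105, R2→F3 8·11=88, R3→F2 15·12=180, R4→F3 4·21=84, R5→F2 4·13=52, R6→F2 4·24=96. Service 605; fixed 434; total 1039.
Proposal Y: {F3}: R1→F3 13·15=195, R2→F3 8·11=88, R3→F3 15·12=180, R4→F3 4·21=84, R5→F3 12·13=156, R6→F3 5·24=120. Service 823; fixed 274; total 1097.
Difference: |1039 − 1097| = 58.

Proposal X is cheaper by 58.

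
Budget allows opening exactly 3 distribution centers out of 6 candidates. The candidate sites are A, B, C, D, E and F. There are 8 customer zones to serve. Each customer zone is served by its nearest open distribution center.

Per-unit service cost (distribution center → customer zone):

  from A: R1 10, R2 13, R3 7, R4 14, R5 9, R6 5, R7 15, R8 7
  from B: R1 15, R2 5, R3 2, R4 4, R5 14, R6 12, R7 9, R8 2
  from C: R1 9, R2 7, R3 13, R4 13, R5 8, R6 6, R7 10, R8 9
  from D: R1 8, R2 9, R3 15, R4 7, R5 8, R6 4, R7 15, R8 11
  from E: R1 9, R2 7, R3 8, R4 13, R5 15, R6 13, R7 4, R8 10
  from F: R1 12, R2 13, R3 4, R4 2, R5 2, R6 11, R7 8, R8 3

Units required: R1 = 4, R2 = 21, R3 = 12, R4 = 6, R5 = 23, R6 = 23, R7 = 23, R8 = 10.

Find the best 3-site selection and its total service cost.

With exactly 3 open, each customer zone uses its cheapest among the chosen.
{D, E, F}: R1→D 8·4=32, R2→E 7·21=147, R3→F 4·12=48, R4→F 2·6=12, R5→F 2·23=46, R6→D 4·23=92, R7→E 4·23=92, R8→F 3·10=30. Service cost 499.
{B, D, F}: service cost 515
{A, E, F}: service cost 526
Among all 20 size-3 choices, {D, E, F} is lowest.

Choose D, E and F; total service cost 499.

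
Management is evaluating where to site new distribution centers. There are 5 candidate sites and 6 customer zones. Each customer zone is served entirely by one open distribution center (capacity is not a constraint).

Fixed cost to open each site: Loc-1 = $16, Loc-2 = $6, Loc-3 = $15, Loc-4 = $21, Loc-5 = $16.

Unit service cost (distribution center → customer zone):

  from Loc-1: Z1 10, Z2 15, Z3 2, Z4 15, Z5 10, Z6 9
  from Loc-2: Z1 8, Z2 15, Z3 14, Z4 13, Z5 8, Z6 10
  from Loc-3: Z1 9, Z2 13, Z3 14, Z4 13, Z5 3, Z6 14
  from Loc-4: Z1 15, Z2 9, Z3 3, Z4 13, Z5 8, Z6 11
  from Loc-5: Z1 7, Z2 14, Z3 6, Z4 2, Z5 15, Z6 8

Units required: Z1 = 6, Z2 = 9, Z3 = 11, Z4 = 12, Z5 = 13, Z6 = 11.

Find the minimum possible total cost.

For any fixed open set, each customer zone goes to its cheapest open site; total = fixed + service.
{Loc-3, Loc-4, Loc-5}: Z1→Loc-5 7·6=42, Z2→Loc-4 9·9=81, Z3→Loc-4 3·11=33, Z4→Loc-5 2·12=24, Z5→Loc-3 3·13=39, Z6→Loc-5 8·11=88. Service 307; fixed 52; total 359.
{Loc-1, Loc-3, Loc-4, Loc-5}: service 296 + fixed 68 = 364
{Loc-2, Loc-3, Loc-4, Loc-5}: service 307 + fixed 58 = 365
{Loc-1, Loc-2, Loc-3, Loc-4, Loc-5}: service 296 + fixed 74 = 370
No other subset beats 359.

Minimum total cost: 359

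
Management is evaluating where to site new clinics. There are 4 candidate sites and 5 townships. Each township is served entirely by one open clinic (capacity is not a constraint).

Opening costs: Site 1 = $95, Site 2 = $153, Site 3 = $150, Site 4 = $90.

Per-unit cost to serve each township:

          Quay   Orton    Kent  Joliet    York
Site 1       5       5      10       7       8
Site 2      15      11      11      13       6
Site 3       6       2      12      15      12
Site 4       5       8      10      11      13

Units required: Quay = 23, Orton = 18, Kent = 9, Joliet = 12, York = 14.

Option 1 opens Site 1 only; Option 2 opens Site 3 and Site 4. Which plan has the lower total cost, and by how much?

Option 1: {Site 1}: Quay→Site 1 5·23=115, Orton→Site 1 5·18=90, Kent→Site 1 10·9=90, Joliet→Site 1 7·12=84, York→Site 1 8·14=112. Service 491; fixed 95; total 586.
Option 2: {Site 3, Site 4}: Quay→Site 4 5·23=115, Orton→Site 3 2·18=36, Kent→Site 4 10·9=90, Joliet→Site 4 11·12=132, York→Site 3 12·14=168. Service 541; fixed 240; total 781.
Difference: |586 − 781| = 195.

Option 1 is cheaper by 195.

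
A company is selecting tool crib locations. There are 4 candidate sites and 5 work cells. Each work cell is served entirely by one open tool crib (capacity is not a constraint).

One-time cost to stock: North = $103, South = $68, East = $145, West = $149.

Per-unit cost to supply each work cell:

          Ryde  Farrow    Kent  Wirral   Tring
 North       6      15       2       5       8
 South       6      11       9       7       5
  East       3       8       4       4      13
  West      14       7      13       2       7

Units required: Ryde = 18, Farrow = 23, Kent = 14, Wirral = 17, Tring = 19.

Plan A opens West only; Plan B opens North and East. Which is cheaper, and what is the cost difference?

Plan A: {West}: Ryde→West 14·18=252, Farrow→West 7·23=161, Kent→West 13·14=182, Wirral→West 2·17=34, Tring→West 7·19=133. Service 762; fixed 149; total 911.
Plan B: {North, East}: Ryde→East 3·18=54, Farrow→East 8·23=184, Kent→North 2·14=28, Wirral→East 4·17=68, Tring→North 8·19=152. Service 486; fixed 248; total 734.
Difference: |911 − 734| = 177.

Plan B is cheaper by 177.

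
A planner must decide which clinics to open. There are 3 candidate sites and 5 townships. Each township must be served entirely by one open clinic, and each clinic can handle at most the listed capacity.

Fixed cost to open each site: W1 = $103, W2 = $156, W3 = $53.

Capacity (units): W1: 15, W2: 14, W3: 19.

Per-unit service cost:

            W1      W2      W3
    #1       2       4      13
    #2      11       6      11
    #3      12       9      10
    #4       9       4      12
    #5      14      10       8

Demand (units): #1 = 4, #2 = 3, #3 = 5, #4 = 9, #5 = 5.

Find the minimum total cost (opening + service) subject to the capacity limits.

Open {W1, W3}: #1→W1 2·4=8, #2→W3 11·3=33, #3→W3 10·5=50, #4→W1 9·9=81, #5→W3 8·5=40.
Loads: W1 carries 13/15, W3 carries 13/19. Service 212; fixed 156; total 368.
Next best feasible plan costs 384.

Minimum total cost: 368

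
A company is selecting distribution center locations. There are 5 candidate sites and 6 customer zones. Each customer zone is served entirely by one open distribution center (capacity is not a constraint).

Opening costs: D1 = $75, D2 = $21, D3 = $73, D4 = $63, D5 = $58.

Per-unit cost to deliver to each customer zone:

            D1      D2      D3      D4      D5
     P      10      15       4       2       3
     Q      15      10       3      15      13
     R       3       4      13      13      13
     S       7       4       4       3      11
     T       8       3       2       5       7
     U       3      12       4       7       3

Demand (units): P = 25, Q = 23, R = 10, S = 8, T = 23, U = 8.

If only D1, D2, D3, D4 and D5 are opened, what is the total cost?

Each customer zone is assigned to its cheapest site among the open ones.
{D1, D2, D3, D4, D5}: P→D4 2·25=50, Q→D3 3·23=69, R→D1 3·10=30, S→D4 3·8=24, T→D3 2·23=46, U→D1 3·8=24. Service 243; fixed 290; total 533.

Total cost: 533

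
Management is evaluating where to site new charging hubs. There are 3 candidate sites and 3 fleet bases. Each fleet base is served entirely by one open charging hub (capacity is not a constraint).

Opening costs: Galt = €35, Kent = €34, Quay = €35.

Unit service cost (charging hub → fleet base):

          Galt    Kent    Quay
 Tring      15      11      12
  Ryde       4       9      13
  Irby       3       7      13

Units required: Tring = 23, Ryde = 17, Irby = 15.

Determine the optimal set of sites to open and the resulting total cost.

Open Galt and Kent; minimum total cost 435.

For any fixed open set, each fleet base goes to its cheapest open site; total = fixed + service.
{Galt, Kent}: Tring→Kent 11·23=253, Ryde→Galt 4·17=68, Irby→Galt 3·15=45. Service 366; fixed 69; total 435.
{Galt, Quay}: Tring→Quay 12·23=276, Ryde→Galt 4·17=68, Irby→Galt 3·15=45. Service 389; fixed 70; total 459.
{Galt, Kent, Quay}: service 366 + fixed 104 = 470
{Kent}: service 511 + fixed 34 = 545
No other subset beats 435.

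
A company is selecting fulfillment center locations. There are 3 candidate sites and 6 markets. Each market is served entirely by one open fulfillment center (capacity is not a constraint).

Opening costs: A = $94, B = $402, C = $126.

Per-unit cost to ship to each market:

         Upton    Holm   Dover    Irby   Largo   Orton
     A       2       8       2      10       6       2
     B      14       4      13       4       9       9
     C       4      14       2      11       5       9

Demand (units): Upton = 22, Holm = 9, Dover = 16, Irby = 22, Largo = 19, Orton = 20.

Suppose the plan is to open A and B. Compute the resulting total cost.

Total cost: 850

Each market is assigned to its cheapest site among the open ones.
{A, B}: Upton→A 2·22=44, Holm→B 4·9=36, Dover→A 2·16=32, Irby→B 4·22=88, Largo→A 6·19=114, Orton→A 2·20=40. Service 354; fixed 496; total 850.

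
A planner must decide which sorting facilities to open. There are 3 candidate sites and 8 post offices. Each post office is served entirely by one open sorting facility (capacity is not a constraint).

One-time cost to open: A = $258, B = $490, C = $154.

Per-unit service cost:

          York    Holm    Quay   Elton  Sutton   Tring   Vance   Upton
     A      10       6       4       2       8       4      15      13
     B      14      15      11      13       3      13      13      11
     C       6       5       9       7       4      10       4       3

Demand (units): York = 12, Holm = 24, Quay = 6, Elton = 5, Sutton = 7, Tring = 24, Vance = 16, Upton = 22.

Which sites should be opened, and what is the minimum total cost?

Open C only; minimum total cost 833.

For any fixed open set, each post office goes to its cheapest open site; total = fixed + service.
{C}: York→C 6·12=72, Holm→C 5·24=120, Quay→C 9·6=54, Elton→C 7·5=35, Sutton→C 4·7=28, Tring→C 10·24=240, Vance→C 4·16=64, Upton→C 3·22=66. Service 679; fixed 154; total 833.
{A, C}: service 480 + fixed 412 = 892
{A}: York→A 10·12=120, Holm→A 6·24=144, Quay→A 4·6=24, Elton→A 2·5=10, Sutton→A 8·7=56, Tring→A 4·24=96, Vance→A 15·16=240, Upton→A 13·22=286. Service 976; fixed 258; total 1234.
{A, B, C}: service 473 + fixed 902 = 1375
No other subset beats 833.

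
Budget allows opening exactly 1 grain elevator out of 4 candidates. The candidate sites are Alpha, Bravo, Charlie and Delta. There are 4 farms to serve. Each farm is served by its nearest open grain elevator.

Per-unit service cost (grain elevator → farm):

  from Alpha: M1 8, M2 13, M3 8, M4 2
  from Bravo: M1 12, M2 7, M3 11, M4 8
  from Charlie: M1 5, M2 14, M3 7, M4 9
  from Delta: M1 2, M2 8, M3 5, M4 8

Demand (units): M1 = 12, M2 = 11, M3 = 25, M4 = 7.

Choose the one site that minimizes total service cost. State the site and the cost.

With exactly 1 open, each farm uses its cheapest among the chosen.
{Delta}: M1→Delta 2·12=24, M2→Delta 8·11=88, M3→Delta 5·25=125, M4→Delta 8·7=56. Service cost 293.
{Charlie}: service cost 452
{Alpha}: service cost 453
Among all 4 size-1 choices, {Delta} is lowest.

Choose Delta only; total service cost 293.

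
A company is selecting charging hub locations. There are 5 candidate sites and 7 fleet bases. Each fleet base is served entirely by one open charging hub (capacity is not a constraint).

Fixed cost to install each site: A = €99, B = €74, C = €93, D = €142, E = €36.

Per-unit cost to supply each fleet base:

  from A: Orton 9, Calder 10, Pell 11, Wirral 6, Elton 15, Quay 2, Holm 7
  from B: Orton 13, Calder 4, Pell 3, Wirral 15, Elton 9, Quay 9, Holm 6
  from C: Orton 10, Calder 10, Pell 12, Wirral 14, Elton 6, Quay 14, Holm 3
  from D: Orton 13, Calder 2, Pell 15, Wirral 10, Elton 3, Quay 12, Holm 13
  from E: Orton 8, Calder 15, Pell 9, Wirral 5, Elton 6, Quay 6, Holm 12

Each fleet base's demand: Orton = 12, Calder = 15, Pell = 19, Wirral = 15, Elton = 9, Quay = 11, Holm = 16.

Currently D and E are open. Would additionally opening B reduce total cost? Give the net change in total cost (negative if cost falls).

Yes — net change −136 (cost falls by 136).

Current service cost with {D, E}: 657.
Adding B: each fleet base re-picks its cheapest; new service cost 447, saving 210.
Extra fixed cost: 74. Net change = 74 − 210 = -136.
(Totals: 835 → 699.)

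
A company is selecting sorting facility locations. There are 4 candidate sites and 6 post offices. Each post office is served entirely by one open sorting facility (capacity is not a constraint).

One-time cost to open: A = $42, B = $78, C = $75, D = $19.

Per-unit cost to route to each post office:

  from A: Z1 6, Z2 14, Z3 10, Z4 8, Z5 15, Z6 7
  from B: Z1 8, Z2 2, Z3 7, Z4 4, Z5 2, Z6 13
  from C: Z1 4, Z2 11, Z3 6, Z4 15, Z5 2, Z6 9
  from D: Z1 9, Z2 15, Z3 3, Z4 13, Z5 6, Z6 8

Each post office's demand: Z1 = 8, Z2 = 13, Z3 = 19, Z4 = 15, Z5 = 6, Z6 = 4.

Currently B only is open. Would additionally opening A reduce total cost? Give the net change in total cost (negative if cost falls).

No — net change +2 (cost rises by 2).

Current service cost with {B}: 347.
Adding A: each post office re-picks its cheapest; new service cost 307, saving 40.
Extra fixed cost: 42. Net change = 42 − 40 = 2.
(Totals: 425 → 427.)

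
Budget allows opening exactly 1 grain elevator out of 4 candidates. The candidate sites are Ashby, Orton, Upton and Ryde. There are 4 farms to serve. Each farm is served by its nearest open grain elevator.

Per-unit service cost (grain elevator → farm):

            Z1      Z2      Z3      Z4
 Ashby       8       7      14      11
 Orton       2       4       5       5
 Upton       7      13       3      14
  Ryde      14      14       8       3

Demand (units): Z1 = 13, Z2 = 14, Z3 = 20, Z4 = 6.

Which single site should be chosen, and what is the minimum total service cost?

Choose Orton only; total service cost 212.

With exactly 1 open, each farm uses its cheapest among the chosen.
{Orton}: Z1→Orton 2·13=26, Z2→Orton 4·14=56, Z3→Orton 5·20=100, Z4→Orton 5·6=30. Service cost 212.
{Upton}: service cost 417
{Ashby}: service cost 548
Among all 4 size-1 choices, {Orton} is lowest.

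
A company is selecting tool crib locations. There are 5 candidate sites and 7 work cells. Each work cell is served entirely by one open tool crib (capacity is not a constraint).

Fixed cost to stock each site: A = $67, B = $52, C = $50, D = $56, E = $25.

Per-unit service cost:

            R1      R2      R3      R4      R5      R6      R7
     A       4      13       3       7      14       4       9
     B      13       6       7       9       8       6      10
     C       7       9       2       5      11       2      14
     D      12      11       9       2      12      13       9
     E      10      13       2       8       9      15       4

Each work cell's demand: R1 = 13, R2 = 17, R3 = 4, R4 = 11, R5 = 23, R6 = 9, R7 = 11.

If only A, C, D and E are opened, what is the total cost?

Total cost: 702

Each work cell is assigned to its cheapest site among the open ones.
{A, C, D, E}: R1→A 4·13=52, R2→C 9·17=153, R3→C 2·4=8, R4→D 2·11=22, R5→E 9·23=207, R6→C 2·9=18, R7→E 4·11=44. Service 504; fixed 198; total 702.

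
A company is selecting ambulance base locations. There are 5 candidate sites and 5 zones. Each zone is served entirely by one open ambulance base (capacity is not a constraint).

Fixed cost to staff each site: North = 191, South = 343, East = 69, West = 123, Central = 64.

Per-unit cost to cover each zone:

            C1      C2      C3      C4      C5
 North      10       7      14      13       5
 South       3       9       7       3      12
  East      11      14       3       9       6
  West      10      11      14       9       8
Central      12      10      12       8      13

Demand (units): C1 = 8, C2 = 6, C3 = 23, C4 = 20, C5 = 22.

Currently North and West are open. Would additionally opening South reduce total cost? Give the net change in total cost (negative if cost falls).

No — net change +6 (cost rises by 6).

Current service cost with {North, West}: 734.
Adding South: each zone re-picks its cheapest; new service cost 397, saving 337.
Extra fixed cost: 343. Net change = 343 − 337 = 6.
(Totals: 1048 → 1054.)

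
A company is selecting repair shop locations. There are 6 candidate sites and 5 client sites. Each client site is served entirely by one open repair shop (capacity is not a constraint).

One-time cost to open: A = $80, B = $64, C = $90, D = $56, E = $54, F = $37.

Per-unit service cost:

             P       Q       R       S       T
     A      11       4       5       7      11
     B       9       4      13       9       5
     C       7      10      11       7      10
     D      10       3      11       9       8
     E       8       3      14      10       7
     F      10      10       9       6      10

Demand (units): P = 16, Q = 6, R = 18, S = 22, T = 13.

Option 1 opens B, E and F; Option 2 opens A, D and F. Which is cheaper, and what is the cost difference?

Option 1 is cheaper by 17.

Option 1: {B, E, F}: P→E 8·16=128, Q→E 3·6=18, R→F 9·18=162, S→F 6·22=132, T→B 5·13=65. Service 505; fixed 155; total 660.
Option 2: {A, D, F}: P→D 10·16=160, Q→D 3·6=18, R→A 5·18=90, S→F 6·22=132, T→D 8·13=104. Service 504; fixed 173; total 677.
Difference: |660 − 677| = 17.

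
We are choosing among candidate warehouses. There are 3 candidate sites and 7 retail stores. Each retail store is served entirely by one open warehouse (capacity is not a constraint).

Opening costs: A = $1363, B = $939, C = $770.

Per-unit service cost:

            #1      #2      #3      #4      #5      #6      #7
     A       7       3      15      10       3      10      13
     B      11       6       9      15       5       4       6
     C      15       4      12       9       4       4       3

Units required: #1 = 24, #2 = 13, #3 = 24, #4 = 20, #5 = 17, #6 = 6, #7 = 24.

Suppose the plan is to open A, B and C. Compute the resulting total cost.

Each retail store is assigned to its cheapest site among the open ones.
{A, B, C}: #1→A 7·24=168, #2→A 3·13=39, #3→B 9·24=216, #4→C 9·20=180, #5→A 3·17=51, #6→B 4·6=24, #7→C 3·24=72. Service 750; fixed 3072; total 3822.

Total cost: 3822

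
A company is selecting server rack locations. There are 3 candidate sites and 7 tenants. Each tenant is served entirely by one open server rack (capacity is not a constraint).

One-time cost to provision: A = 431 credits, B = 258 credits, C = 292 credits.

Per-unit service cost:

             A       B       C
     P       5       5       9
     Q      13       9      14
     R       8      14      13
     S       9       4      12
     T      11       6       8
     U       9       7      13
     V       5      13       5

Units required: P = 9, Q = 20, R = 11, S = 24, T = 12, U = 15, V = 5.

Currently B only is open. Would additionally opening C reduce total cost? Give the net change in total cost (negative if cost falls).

No — net change +241 (cost rises by 241).

Current service cost with {B}: 717.
Adding C: each tenant re-picks its cheapest; new service cost 666, saving 51.
Extra fixed cost: 292. Net change = 292 − 51 = 241.
(Totals: 975 → 1216.)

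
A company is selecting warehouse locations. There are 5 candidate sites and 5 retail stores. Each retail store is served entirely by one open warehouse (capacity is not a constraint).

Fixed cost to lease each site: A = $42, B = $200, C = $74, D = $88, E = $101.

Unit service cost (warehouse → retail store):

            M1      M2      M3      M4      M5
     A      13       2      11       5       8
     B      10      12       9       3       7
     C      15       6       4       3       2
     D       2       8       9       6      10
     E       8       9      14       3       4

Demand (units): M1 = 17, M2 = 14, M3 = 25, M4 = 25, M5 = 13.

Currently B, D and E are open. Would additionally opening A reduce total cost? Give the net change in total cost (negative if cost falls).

Yes — net change −42 (cost falls by 42).

Current service cost with {B, D, E}: 498.
Adding A: each retail store re-picks its cheapest; new service cost 414, saving 84.
Extra fixed cost: 42. Net change = 42 − 84 = -42.
(Totals: 887 → 845.)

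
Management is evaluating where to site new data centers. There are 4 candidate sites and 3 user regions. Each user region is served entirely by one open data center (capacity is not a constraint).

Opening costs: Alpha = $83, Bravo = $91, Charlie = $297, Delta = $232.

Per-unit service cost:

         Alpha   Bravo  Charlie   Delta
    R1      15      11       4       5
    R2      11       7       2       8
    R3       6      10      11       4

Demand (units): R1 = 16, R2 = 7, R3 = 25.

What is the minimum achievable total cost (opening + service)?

For any fixed open set, each user region goes to its cheapest open site; total = fixed + service.
{Delta}: R1→Delta 5·16=80, R2→Delta 8·7=56, R3→Delta 4·25=100. Service 236; fixed 232; total 468.
{Alpha, Bravo}: service 375 + fixed 174 = 549
{Alpha}: service 467 + fixed 83 = 550
{Alpha, Bravo, Charlie, Delta}: service 178 + fixed 703 = 881
(All 15 nonempty subsets were checked; Delta only is lowest.)

Minimum total cost: 468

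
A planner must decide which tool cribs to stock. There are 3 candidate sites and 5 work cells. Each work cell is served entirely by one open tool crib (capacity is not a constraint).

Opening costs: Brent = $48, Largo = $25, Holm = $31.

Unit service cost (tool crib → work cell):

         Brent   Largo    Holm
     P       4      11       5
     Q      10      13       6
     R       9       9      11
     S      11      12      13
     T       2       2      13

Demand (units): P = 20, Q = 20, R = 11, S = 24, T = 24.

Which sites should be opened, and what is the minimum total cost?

Open Brent and Holm; minimum total cost 690.

For any fixed open set, each work cell goes to its cheapest open site; total = fixed + service.
{Brent, Holm}: P→Brent 4·20=80, Q→Holm 6·20=120, R→Brent 9·11=99, S→Brent 11·24=264, T→Brent 2·24=48. Service 611; fixed 79; total 690.
{Largo, Holm}: service 655 + fixed 56 = 711
{Brent, Largo, Holm}: service 611 + fixed 104 = 715
{Largo}: service 915 + fixed 25 = 940
No other subset beats 690.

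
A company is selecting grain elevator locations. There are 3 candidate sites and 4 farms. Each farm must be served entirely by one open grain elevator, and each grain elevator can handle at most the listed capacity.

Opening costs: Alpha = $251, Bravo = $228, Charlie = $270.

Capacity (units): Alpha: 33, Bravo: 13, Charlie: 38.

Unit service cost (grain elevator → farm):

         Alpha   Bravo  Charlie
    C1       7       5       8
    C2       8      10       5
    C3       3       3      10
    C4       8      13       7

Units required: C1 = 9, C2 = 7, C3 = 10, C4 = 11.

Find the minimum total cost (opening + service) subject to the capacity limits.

Open {Charlie}: C1→Charlie 8·9=72, C2→Charlie 5·7=35, C3→Charlie 10·10=100, C4→Charlie 7·11=77.
Loads: Charlie carries 37/38. Service 284; fixed 270; total 554.
Next best feasible plan costs 698.

Minimum total cost: 554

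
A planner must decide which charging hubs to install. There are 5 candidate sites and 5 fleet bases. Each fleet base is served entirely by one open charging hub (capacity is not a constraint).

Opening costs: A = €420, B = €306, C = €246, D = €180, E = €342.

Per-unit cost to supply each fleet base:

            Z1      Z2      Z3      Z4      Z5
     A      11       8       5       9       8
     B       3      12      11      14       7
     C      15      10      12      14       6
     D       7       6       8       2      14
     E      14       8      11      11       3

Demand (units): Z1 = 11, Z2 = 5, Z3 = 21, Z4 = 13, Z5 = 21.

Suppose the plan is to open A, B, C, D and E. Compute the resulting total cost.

Each fleet base is assigned to its cheapest site among the open ones.
{A, B, C, D, E}: Z1→B 3·11=33, Z2→D 6·5=30, Z3→A 5·21=105, Z4→D 2·13=26, Z5→E 3·21=63. Service 257; fixed 1494; total 1751.

Total cost: 1751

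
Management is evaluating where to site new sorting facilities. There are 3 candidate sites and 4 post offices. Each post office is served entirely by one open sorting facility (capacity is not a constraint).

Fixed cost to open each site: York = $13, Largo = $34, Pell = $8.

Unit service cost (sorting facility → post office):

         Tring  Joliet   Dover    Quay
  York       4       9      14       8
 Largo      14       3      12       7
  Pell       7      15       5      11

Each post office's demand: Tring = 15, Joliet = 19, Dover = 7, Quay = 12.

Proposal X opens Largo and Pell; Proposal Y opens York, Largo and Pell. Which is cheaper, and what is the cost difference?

Proposal Y is cheaper by 32.

Proposal X: {Largo, Pell}: Tring→Pell 7·15=105, Joliet→Largo 3·19=57, Dover→Pell 5·7=35, Quay→Largo 7·12=84. Service 281; fixed 42; total 323.
Proposal Y: {York, Largo, Pell}: Tring→York 4·15=60, Joliet→Largo 3·19=57, Dover→Pell 5·7=35, Quay→Largo 7·12=84. Service 236; fixed 55; total 291.
Difference: |323 − 291| = 32.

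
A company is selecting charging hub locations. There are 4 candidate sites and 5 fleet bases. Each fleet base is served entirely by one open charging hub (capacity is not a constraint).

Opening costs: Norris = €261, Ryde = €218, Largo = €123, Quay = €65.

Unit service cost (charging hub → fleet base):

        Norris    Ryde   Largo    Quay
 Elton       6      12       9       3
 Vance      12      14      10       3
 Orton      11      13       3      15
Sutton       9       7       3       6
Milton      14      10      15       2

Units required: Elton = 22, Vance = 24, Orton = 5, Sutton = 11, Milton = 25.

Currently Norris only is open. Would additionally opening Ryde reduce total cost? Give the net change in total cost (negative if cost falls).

No — net change +96 (cost rises by 96).

Current service cost with {Norris}: 924.
Adding Ryde: each fleet base re-picks its cheapest; new service cost 802, saving 122.
Extra fixed cost: 218. Net change = 218 − 122 = 96.
(Totals: 1185 → 1281.)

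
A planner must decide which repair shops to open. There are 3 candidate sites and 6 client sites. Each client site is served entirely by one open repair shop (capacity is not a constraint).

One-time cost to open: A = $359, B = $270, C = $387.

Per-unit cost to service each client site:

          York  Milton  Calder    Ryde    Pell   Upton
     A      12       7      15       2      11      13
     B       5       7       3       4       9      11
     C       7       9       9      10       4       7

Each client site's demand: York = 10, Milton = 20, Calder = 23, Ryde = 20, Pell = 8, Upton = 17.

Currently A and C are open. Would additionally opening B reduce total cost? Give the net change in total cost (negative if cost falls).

No — net change +112 (cost rises by 112).

Current service cost with {A, C}: 608.
Adding B: each client site re-picks its cheapest; new service cost 450, saving 158.
Extra fixed cost: 270. Net change = 270 − 158 = 112.
(Totals: 1354 → 1466.)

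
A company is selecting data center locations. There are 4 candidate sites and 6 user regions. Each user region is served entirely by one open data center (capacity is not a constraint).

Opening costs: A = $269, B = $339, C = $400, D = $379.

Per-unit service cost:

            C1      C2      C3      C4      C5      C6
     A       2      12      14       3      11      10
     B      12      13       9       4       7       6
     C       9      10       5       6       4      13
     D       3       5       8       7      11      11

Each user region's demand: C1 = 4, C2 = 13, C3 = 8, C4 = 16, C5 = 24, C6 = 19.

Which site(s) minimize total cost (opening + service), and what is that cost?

Open B only; minimum total cost 974.

For any fixed open set, each user region goes to its cheapest open site; total = fixed + service.
{B}: C1→B 12·4=48, C2→B 13·13=169, C3→B 9·8=72, C4→B 4·16=64, C5→B 7·24=168, C6→B 6·19=114. Service 635; fixed 339; total 974.
{C}: C1→C 9·4=36, C2→C 10·13=130, C3→C 5·8=40, C4→C 6·16=96, C5→C 4·24=96, C6→C 13·19=247. Service 645; fixed 400; total 1045.
{A}: C1→A 2·4=8, C2→A 12·13=156, C3→A 14·8=112, C4→A 3·16=48, C5→A 11·24=264, C6→A 10·19=190. Service 778; fixed 269; total 1047.
{A, B, C, D}: service 371 + fixed 1387 = 1758
No other subset beats 974.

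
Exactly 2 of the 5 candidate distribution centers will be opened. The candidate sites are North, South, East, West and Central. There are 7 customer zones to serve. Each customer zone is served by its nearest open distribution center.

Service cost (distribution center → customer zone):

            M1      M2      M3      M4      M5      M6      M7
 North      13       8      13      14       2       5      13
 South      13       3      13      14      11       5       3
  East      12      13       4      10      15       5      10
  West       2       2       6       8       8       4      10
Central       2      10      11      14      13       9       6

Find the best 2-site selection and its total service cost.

With exactly 2 open, each customer zone uses its cheapest among the chosen.
{South, West}: M1→West 2, M2→West 2, M3→West 6, M4→West 8, M5→West 8, M6→West 4, M7→South 3. Service cost 33.
{North, West}: service cost 34
{West, Central}: service cost 36
Among all 10 size-2 choices, {South, West} is lowest.

Choose South and West; total service cost 33.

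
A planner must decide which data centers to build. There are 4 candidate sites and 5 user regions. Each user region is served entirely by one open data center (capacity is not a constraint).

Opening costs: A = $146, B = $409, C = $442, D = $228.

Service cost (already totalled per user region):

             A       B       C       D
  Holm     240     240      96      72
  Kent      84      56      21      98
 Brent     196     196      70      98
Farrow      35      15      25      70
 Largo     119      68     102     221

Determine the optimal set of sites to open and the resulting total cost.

Open C only; minimum total cost 756.

For any fixed open set, each user region goes to its cheapest open site; total = fixed + service.
{C}: Holm→C 96, Kent→C 21, Brent→C 70, Farrow→C 25, Largo→C 102. Service 314; fixed 442; total 756.
{A, D}: service 408 + fixed 374 = 782
{D}: Holm→D 72, Kent→D 98, Brent→D 98, Farrow→D 70, Largo→D 221. Service 559; fixed 228; total 787.
{A, B, C, D}: service 246 + fixed 1225 = 1471
No other subset beats 756.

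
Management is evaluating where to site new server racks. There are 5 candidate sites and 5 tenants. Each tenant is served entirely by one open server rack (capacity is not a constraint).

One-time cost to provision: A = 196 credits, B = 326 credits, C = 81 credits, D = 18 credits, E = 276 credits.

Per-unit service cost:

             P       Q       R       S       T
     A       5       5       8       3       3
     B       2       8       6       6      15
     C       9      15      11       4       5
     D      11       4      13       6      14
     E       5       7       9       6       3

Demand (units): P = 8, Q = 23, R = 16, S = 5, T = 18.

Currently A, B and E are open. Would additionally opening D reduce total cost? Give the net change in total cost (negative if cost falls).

Current service cost with {A, B, E}: 296.
Adding D: each tenant re-picks its cheapest; new service cost 273, saving 23.
Extra fixed cost: 18. Net change = 18 − 23 = -5.
(Totals: 1094 → 1089.)

Yes — net change −5 (cost falls by 5).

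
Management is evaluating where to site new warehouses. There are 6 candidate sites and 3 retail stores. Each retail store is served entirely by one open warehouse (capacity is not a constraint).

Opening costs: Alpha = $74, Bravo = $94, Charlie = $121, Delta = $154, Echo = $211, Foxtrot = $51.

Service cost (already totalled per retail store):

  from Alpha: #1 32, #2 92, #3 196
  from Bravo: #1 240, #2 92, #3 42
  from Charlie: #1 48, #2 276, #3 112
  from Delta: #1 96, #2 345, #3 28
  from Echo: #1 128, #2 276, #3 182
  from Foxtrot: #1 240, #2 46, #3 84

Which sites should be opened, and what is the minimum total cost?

Open Alpha and Foxtrot; minimum total cost 287.

For any fixed open set, each retail store goes to its cheapest open site; total = fixed + service.
{Alpha, Foxtrot}: #1→Alpha 32, #2→Foxtrot 46, #3→Foxtrot 84. Service 162; fixed 125; total 287.
{Alpha, Bravo}: service 166 + fixed 168 = 334
{Alpha, Bravo, Foxtrot}: #1→Alpha 32, #2→Foxtrot 46, #3→Bravo 42. Service 120; fixed 219; total 339.
{Alpha, Bravo, Charlie, Delta, Echo, Foxtrot}: service 106 + fixed 705 = 811
No other subset beats 287.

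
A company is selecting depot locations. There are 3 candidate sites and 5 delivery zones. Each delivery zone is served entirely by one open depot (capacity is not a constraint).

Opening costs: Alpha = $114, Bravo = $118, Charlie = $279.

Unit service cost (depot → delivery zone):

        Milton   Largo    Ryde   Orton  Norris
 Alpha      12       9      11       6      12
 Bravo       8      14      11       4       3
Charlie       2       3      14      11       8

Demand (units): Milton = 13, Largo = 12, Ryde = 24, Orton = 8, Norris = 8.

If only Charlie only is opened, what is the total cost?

Each delivery zone is assigned to its cheapest site among the open ones.
{Charlie}: Milton→Charlie 2·13=26, Largo→Charlie 3·12=36, Ryde→Charlie 14·24=336, Orton→Charlie 11·8=88, Norris→Charlie 8·8=64. Service 550; fixed 279; total 829.

Total cost: 829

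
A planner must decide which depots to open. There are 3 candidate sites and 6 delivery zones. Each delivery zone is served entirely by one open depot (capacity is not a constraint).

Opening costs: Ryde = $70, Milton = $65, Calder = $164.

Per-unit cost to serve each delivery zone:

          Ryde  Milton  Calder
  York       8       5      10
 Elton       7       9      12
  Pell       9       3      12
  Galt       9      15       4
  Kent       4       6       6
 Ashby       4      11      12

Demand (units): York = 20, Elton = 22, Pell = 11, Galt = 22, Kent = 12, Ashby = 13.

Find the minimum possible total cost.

Minimum total cost: 720

For any fixed open set, each delivery zone goes to its cheapest open site; total = fixed + service.
{Ryde, Milton}: York→Milton 5·20=100, Elton→Ryde 7·22=154, Pell→Milton 3·11=33, Galt→Ryde 9·22=198, Kent→Ryde 4·12=48, Ashby→Ryde 4·13=52. Service 585; fixed 135; total 720.
{Ryde, Milton, Calder}: service 475 + fixed 299 = 774
{Ryde}: service 711 + fixed 70 = 781
{Milton}: service 876 + fixed 65 = 941
No other subset beats 720.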